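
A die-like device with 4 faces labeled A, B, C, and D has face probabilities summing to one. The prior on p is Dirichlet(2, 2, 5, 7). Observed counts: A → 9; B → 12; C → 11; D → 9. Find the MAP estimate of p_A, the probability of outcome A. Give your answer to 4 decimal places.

The posterior is Dirichlet(αᵢ + nᵢ) = Dirichlet(11, 14, 16, 16).
For a Dirichlet(a₁,…,a_K) with all aᵢ > 1, the mode has j-th component (aⱼ − 1)/(Σaᵢ − K).
Here Σaᵢ = 57 and K = 4, so p_A = (11 − 1)/(57 − 4) = 10/53 ≈ 0.1887.

MAP estimate of p_A = 0.1887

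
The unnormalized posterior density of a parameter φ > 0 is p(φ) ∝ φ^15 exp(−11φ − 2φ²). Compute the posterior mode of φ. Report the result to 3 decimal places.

φ̂_MAP = 1.000

ℓ'(φ) = 15/φ − 11 − 4φ. Setting this to zero and multiplying by φ: 4φ² + 11φ − 15 = 0.
φ = (−11 + √(11² + 4·4·15)) / (2·4) = (−11 + √361) / 8 = (−11 + 19)/8 = 1.
ℓ''(φ) = −15/φ² − 4 < 0, confirming a maximum.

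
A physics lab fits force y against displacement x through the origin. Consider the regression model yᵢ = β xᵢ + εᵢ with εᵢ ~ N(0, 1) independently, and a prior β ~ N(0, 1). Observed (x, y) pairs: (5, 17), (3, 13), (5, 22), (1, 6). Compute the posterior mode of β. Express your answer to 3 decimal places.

β̂_MAP = 3.934

log p(β | y) = −Σ(yᵢ − βxᵢ)²/(2·1) − β²/(2·1) + const.
Setting the derivative to zero: Σxᵢ(yᵢ − βxᵢ)/1 − β/1 = 0, so β = Σxᵢyᵢ / (Σxᵢ² + σ²/τ²).
Σxᵢyᵢ = 5·17 + 3·13 + 5·22 + 1·6 = 240; Σxᵢ² = 60; σ²/τ² = 1.
β̂_MAP = 240 / (60 + 1) = 240/61 ≈ 3.934.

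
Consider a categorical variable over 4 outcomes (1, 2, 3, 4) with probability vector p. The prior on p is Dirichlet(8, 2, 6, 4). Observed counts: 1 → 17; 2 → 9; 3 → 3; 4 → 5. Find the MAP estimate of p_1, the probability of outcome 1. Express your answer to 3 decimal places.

The posterior is Dirichlet(αᵢ + nᵢ) = Dirichlet(25, 11, 9, 9).
For a Dirichlet(a₁,…,a_K) with all aᵢ > 1, the mode has j-th component (aⱼ − 1)/(Σaᵢ − K).
Here Σaᵢ = 54 and K = 4, so p_1 = (25 − 1)/(54 − 4) = 24/50 ≈ 0.480.

MAP estimate: 0.480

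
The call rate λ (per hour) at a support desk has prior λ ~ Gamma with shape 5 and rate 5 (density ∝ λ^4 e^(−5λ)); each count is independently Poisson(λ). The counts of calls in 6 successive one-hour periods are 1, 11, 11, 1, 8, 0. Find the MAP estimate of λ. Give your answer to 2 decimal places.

Σxᵢ = 1+11+11+1+8+0 = 32, with n = 6.
Posterior ∝ λ^4e^(−5λ) · λ^32e^(−6λ) = λ^36e^(−11λ), i.e. Gamma(shape=37, rate=11).
The mode of a Gamma(a, b) with a ≥ 1 (shape–rate) is (a−1)/b = 36/11 ≈ 3.27.

λ̂_MAP = 3.27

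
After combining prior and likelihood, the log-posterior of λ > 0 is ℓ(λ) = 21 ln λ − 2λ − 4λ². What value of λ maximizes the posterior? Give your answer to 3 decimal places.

λ̂_MAP = 1.500

ℓ'(λ) = 21/λ − 2 − 8λ. Setting this to zero and multiplying by λ: 8λ² + 2λ − 21 = 0.
λ = (−2 + √(2² + 4·8·21)) / (2·8) = (−2 + √676) / 16 = (−2 + 26)/16 = 3/2.
ℓ''(λ) = −21/λ² − 8 < 0, confirming a maximum.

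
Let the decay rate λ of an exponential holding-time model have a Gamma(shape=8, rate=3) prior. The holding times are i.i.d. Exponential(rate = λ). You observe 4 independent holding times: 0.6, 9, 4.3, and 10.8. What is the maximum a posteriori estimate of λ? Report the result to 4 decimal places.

The Exponential(rate=λ) likelihood is ∝ λ^n e^(−λΣtᵢ). Here n = 4 and Σtᵢ = 0.6 + 9 + 4.3 + 10.8 = 24.7.
Posterior ∝ λ^7e^(−3λ) · λ^4e^(−24.7λ) = λ^11e^(−27.7λ), i.e. Gamma(12, 27.7).
Mode = (a−1)/b = 11/27.7 ≈ 0.3971.

λ̂_MAP = 0.3971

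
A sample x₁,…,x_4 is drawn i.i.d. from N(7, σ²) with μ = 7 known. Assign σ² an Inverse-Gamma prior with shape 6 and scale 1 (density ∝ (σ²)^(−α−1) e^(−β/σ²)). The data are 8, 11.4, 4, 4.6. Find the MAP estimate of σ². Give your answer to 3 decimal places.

Sum of squared deviations about the known mean: SS = (8−7)² + (11.4−7)² + (4−7)² + (4.6−7)² = 35.12.
The Normal likelihood contributes (σ²)^(−n/2) exp(−SS/(2σ²)), so the posterior is Inverse-Gamma(α + n/2, β + SS/2) = Inverse-Gamma(8, 18.56).
The mode of Inverse-Gamma(a, b) is b/(a+1) = 18.56/9 ≈ 2.062.

σ̂²_MAP = 2.062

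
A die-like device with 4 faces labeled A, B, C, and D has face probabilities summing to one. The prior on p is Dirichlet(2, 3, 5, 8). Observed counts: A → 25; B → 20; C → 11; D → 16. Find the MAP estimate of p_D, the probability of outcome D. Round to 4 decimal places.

The posterior is Dirichlet(αᵢ + nᵢ) = Dirichlet(27, 23, 16, 24).
For a Dirichlet(a₁,…,a_K) with all aᵢ > 1, the mode has j-th component (aⱼ − 1)/(Σaᵢ − K).
Here Σaᵢ = 90 and K = 4, so p_D = (24 − 1)/(90 − 4) = 23/86 ≈ 0.2674.

MAP estimate of p_D = 0.2674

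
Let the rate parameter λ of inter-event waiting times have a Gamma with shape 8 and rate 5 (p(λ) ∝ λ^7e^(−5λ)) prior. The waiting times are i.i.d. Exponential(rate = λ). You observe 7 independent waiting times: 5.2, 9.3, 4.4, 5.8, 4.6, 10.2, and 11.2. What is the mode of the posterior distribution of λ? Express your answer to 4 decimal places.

λ̂_MAP = 0.2513

The Exponential(rate=λ) likelihood is ∝ λ^n e^(−λΣtᵢ). Here n = 7 and Σtᵢ = 5.2 + 9.3 + 4.4 + 5.8 + 4.6 + 10.2 + 11.2 = 50.7.
Posterior ∝ λ^7e^(−5λ) · λ^7e^(−50.7λ) = λ^14e^(−55.7λ), i.e. Gamma(15, 55.7).
Mode = (a−1)/b = 14/55.7 ≈ 0.2513.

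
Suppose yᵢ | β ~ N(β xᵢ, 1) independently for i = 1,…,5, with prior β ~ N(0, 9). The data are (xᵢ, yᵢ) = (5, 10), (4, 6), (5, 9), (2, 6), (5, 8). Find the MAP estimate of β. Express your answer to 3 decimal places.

β̂_MAP = 1.798

log p(β | y) = −Σ(yᵢ − βxᵢ)²/(2·1) − β²/(2·9) + const.
Setting the derivative to zero: Σxᵢ(yᵢ − βxᵢ)/1 − β/9 = 0, so β = Σxᵢyᵢ / (Σxᵢ² + σ²/τ²).
Σxᵢyᵢ = 5·10 + 4·6 + 5·9 + 2·6 + 5·8 = 171; Σxᵢ² = 95; σ²/τ² = 1/9.
β̂_MAP = 171 / (95 + 1/9) = 171/(856/9) = 1539/856 ≈ 1.798.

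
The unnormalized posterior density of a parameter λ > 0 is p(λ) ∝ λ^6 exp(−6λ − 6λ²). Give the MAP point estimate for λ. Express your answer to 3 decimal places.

ℓ'(λ) = 6/λ − 6 − 12λ. Setting this to zero and multiplying by λ: 12λ² + 6λ − 6 = 0.
λ = (−6 + √(6² + 4·12·6)) / (2·12) = (−6 + √324) / 24 = (−6 + 18)/24 = 1/2.
ℓ''(λ) = −6/λ² − 12 < 0, confirming a maximum.

λ̂_MAP = 0.500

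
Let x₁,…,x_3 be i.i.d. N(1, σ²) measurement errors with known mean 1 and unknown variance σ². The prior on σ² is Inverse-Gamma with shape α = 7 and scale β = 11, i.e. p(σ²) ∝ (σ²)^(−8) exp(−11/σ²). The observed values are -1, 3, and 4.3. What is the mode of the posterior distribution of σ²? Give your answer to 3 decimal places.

σ̂²_MAP = 2.152

Sum of squared deviations about the known mean: SS = (-1−1)² + (3−1)² + (4.3−1)² = 18.89.
The Normal likelihood contributes (σ²)^(−n/2) exp(−SS/(2σ²)), so the posterior is Inverse-Gamma(α + n/2, β + SS/2) = Inverse-Gamma(8.5, 20.445).
The mode of Inverse-Gamma(a, b) is b/(a+1) = 20.445/9.5 ≈ 2.152.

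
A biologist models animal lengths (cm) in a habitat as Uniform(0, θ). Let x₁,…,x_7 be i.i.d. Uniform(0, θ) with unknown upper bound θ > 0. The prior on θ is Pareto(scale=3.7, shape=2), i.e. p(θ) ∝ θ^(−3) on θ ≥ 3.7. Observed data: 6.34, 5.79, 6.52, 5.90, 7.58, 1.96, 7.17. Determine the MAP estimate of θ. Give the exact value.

The Uniform(0, θ) likelihood is θ^(−n) for θ ≥ max(xᵢ), zero otherwise. Here max(xᵢ) = 7.58.
Posterior ∝ θ^(−3) · θ^(−7) = θ^(−10) on θ ≥ max(3.7, 7.58) = 7.58.
This density is strictly decreasing in θ, so the posterior mode lies at the lower boundary of the support.

θ̂_MAP = 7.58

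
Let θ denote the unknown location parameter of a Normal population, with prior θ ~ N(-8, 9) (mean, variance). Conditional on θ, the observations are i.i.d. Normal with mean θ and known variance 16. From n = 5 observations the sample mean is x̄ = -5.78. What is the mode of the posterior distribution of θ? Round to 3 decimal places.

θ̂_MAP = -6.362

n = 5, x̄ = -5.78.
For a Normal prior and Normal likelihood with known variance, the posterior is Normal; its mode equals its mean, the precision-weighted average.
Prior precision 1/σ₀² = 1/9; data precision n/σ² = 5/16 = 0.3125.
θ̂ = ((1/9)·(-8) + 0.3125·(-5.78)) / (1/9 + 0.3125) = (-3881/1440)/(61/144) = -3881/610 ≈ -6.362.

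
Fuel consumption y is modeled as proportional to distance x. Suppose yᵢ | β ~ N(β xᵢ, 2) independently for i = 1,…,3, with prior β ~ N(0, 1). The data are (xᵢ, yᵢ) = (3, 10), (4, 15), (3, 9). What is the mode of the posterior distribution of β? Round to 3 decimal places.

log p(β | y) = −Σ(yᵢ − βxᵢ)²/(2·2) − β²/(2·1) + const.
Setting the derivative to zero: Σxᵢ(yᵢ − βxᵢ)/2 − β/1 = 0, so β = Σxᵢyᵢ / (Σxᵢ² + σ²/τ²).
Σxᵢyᵢ = 3·10 + 4·15 + 3·9 = 117; Σxᵢ² = 34; σ²/τ² = 2.
β̂_MAP = 117 / (34 + 2) = 117/36 ≈ 3.250.

β̂_MAP = 3.250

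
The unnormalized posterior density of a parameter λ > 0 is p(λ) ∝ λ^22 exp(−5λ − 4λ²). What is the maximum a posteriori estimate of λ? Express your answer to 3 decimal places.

ℓ'(λ) = 22/λ − 5 − 8λ. Setting this to zero and multiplying by λ: 8λ² + 5λ − 22 = 0.
λ = (−5 + √(5² + 4·8·22)) / (2·8) = (−5 + √729) / 16 = (−5 + 27)/16 = 11/8.
ℓ''(λ) = −22/λ² − 8 < 0, confirming a maximum.

λ̂_MAP = 1.375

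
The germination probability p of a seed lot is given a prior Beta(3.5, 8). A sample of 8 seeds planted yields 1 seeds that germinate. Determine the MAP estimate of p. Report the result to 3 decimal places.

p̂_MAP = 0.200

Prior: Beta(3.5, 8).
Data: 1 success in 8 trials. The binomial likelihood contributes p(1−p)^7, so the posterior is Beta(3.5+1, 8+7) = Beta(4.5, 15).
For Beta(a, b) with a, b > 1 the mode is (a−1)/(a+b−2) = 3.5/17.5 ≈ 0.200.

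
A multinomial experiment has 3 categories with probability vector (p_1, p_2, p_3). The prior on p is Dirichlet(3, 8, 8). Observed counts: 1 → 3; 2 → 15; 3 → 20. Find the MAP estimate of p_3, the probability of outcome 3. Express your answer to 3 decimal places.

The posterior is Dirichlet(αᵢ + nᵢ) = Dirichlet(6, 23, 28).
For a Dirichlet(a₁,…,a_K) with all aᵢ > 1, the mode has j-th component (aⱼ − 1)/(Σaᵢ − K).
Here Σaᵢ = 57 and K = 3, so p_3 = (28 − 1)/(57 − 3) = 27/54 ≈ 0.500.

MAP estimate: 0.500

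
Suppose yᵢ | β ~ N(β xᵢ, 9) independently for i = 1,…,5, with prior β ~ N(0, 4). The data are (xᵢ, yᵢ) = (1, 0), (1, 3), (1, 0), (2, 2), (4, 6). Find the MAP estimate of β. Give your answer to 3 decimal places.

β̂_MAP = 1.228

log p(β | y) = −Σ(yᵢ − βxᵢ)²/(2·9) − β²/(2·4) + const.
Setting the derivative to zero: Σxᵢ(yᵢ − βxᵢ)/9 − β/4 = 0, so β = Σxᵢyᵢ / (Σxᵢ² + σ²/τ²).
Σxᵢyᵢ = 1·0 + 1·3 + 1·0 + 2·2 + 4·6 = 31; Σxᵢ² = 23; σ²/τ² = 2.25.
β̂_MAP = 31 / (23 + 2.25) = 31/25.25 ≈ 1.228.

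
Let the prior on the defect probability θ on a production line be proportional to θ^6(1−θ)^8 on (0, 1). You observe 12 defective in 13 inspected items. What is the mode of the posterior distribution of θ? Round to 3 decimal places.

θ̂_MAP = 0.667

The prior density ∝ θ^6(1−θ)^8 is the kernel of Beta(7, 9).
Data: 12 successes in 13 trials. The binomial likelihood contributes θ^12(1−θ)^1, so the posterior is Beta(7+12, 9+1) = Beta(19, 10).
For Beta(a, b) with a, b > 1 the mode is (a−1)/(a+b−2) = 18/27 ≈ 0.667.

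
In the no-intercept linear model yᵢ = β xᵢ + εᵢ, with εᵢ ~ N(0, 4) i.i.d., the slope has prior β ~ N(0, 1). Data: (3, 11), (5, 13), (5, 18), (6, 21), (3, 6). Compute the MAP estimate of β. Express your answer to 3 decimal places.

log p(β | y) = −Σ(yᵢ − βxᵢ)²/(2·4) − β²/(2·1) + const.
Setting the derivative to zero: Σxᵢ(yᵢ − βxᵢ)/4 − β/1 = 0, so β = Σxᵢyᵢ / (Σxᵢ² + σ²/τ²).
Σxᵢyᵢ = 3·11 + 5·13 + 5·18 + 6·21 + 3·6 = 332; Σxᵢ² = 104; σ²/τ² = 4.
β̂_MAP = 332 / (104 + 4) = 332/108 ≈ 3.074.

β̂_MAP = 3.074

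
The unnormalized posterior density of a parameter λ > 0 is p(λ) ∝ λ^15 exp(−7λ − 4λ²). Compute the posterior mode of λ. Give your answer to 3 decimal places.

ℓ'(λ) = 15/λ − 7 − 8λ. Setting this to zero and multiplying by λ: 8λ² + 7λ − 15 = 0.
λ = (−7 + √(7² + 4·8·15)) / (2·8) = (−7 + √529) / 16 = (−7 + 23)/16 = 1.
ℓ''(λ) = −15/λ² − 8 < 0, confirming a maximum.

λ̂_MAP = 1.000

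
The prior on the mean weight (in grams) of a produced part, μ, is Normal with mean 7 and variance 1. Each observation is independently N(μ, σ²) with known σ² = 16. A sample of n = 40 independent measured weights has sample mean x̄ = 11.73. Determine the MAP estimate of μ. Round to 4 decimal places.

μ̂_MAP = 10.3786

n = 40, x̄ = 11.73.
For a Normal prior and Normal likelihood with known variance, the posterior is Normal; its mode equals its mean, the precision-weighted average.
Prior precision 1/σ₀² = 1/1 = 1; data precision n/σ² = 40/16 = 2.5.
μ̂ = (1·7 + 2.5·11.73) / (1 + 2.5) = 36.325/3.5 = 1453/140 ≈ 10.3786.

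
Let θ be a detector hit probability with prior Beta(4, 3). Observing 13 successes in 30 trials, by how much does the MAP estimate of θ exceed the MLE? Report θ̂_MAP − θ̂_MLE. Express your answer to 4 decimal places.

Posterior is Beta(17, 20); MAP = (17−1)/(37−2) = 16/35 ≈ 0.45714.
MLE ignores the prior: θ̂_MLE = k/n = 13/30 ≈ 0.43333.
Difference = 16/35 − 13/30 = 1/42 ≈ 0.0238.

MAP − MLE = 0.0238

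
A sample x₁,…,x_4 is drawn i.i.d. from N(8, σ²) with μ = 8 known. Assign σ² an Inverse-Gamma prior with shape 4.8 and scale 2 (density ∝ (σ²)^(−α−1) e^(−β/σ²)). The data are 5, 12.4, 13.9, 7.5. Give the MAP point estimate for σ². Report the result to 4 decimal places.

Sum of squared deviations about the known mean: SS = (5−8)² + (12.4−8)² + (13.9−8)² + (7.5−8)² = 63.42.
The Normal likelihood contributes (σ²)^(−n/2) exp(−SS/(2σ²)), so the posterior is Inverse-Gamma(α + n/2, β + SS/2) = Inverse-Gamma(6.8, 33.71).
The mode of Inverse-Gamma(a, b) is b/(a+1) = 33.71/7.8 ≈ 4.3218.

σ̂²_MAP = 4.3218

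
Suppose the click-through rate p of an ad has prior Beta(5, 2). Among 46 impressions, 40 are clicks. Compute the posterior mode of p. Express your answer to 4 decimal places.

Prior: Beta(5, 2).
Data: 40 successes in 46 trials. The binomial likelihood contributes p^40(1−p)^6, so the posterior is Beta(5+40, 2+6) = Beta(45, 8).
For Beta(a, b) with a, b > 1 the mode is (a−1)/(a+b−2) = 44/51 ≈ 0.8627.

p̂_MAP = 0.8627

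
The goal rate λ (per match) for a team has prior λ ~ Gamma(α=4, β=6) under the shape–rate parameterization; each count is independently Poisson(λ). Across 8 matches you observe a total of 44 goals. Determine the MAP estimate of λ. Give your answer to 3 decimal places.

λ̂_MAP = 3.357

Σxᵢ = 44, n = 8.
Posterior ∝ λ^3e^(−6λ) · λ^44e^(−8λ) = λ^47e^(−14λ), i.e. Gamma(shape=48, rate=14).
The mode of a Gamma(a, b) with a ≥ 1 (shape–rate) is (a−1)/b = 47/14 ≈ 3.357.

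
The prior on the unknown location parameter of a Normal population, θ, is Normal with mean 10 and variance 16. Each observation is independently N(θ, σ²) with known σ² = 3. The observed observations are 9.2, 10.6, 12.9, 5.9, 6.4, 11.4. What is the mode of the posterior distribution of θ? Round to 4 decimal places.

n = 6; x̄ = (9.2 + 10.6 + 12.9 + 5.9 + 6.4 + 11.4)/6 = 56.4/6 = 9.4.
For a Normal prior and Normal likelihood with known variance, the posterior is Normal; its mode equals its mean, the precision-weighted average.
Prior precision 1/σ₀² = 1/16 = 0.0625; data precision n/σ² = 6/3 = 2.
θ̂ = (0.0625·10 + 2·9.4) / (0.0625 + 2) = 19.425/2.0625 = 518/55 ≈ 9.4182.

θ̂_MAP = 9.4182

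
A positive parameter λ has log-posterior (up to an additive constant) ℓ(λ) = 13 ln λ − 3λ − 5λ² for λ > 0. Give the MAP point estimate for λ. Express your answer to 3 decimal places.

ℓ'(λ) = 13/λ − 3 − 10λ. Setting this to zero and multiplying by λ: 10λ² + 3λ − 13 = 0.
λ = (−3 + √(3² + 4·10·13)) / (2·10) = (−3 + √529) / 20 = (−3 + 23)/20 = 1.
ℓ''(λ) = −13/λ² − 10 < 0, confirming a maximum.

λ̂_MAP = 1.000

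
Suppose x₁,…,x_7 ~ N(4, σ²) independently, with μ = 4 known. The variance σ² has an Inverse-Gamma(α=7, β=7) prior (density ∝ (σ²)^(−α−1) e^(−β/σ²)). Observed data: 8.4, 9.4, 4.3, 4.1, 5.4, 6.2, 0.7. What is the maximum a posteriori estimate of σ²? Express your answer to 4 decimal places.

σ̂²_MAP = 3.4917

Sum of squared deviations about the known mean: SS = (8.4−4)² + (9.4−4)² + (4.3−4)² + (4.1−4)² + (5.4−4)² + (6.2−4)² + (0.7−4)² = 66.31.
The Normal likelihood contributes (σ²)^(−n/2) exp(−SS/(2σ²)), so the posterior is Inverse-Gamma(α + n/2, β + SS/2) = Inverse-Gamma(10.5, 40.155).
The mode of Inverse-Gamma(a, b) is b/(a+1) = 40.155/11.5 ≈ 3.4917.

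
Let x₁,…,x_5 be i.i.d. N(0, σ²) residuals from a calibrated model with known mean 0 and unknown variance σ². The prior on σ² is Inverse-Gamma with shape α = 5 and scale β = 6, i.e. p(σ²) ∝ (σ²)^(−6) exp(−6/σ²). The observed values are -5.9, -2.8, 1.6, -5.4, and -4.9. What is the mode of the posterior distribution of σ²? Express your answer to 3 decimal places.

Sum of squared deviations about the known mean: SS = (-5.9−0)² + (-2.8−0)² + (1.6−0)² + (-5.4−0)² + (-4.9−0)² = 98.38.
The Normal likelihood contributes (σ²)^(−n/2) exp(−SS/(2σ²)), so the posterior is Inverse-Gamma(α + n/2, β + SS/2) = Inverse-Gamma(7.5, 55.19).
The mode of Inverse-Gamma(a, b) is b/(a+1) = 55.19/8.5 ≈ 6.493.

σ̂²_MAP = 6.493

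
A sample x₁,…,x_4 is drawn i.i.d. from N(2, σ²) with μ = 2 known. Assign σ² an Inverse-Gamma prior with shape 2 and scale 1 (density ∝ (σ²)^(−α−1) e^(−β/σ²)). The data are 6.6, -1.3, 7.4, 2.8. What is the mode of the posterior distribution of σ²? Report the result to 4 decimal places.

Sum of squared deviations about the known mean: SS = (6.6−2)² + (-1.3−2)² + (7.4−2)² + (2.8−2)² = 61.85.
The Normal likelihood contributes (σ²)^(−n/2) exp(−SS/(2σ²)), so the posterior is Inverse-Gamma(α + n/2, β + SS/2) = Inverse-Gamma(4, 31.925).
The mode of Inverse-Gamma(a, b) is b/(a+1) = 31.925/5 ≈ 6.3850.

σ̂²_MAP = 6.3850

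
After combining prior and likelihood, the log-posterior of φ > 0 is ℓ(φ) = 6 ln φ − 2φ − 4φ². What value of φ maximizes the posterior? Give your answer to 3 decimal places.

ℓ'(φ) = 6/φ − 2 − 8φ. Setting this to zero and multiplying by φ: 8φ² + 2φ − 6 = 0.
φ = (−2 + √(2² + 4·8·6)) / (2·8) = (−2 + √196) / 16 = (−2 + 14)/16 = 3/4.
ℓ''(φ) = −6/φ² − 8 < 0, confirming a maximum.

φ̂_MAP = 0.750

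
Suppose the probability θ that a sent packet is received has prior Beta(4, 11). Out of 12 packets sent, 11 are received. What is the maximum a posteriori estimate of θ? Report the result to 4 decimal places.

θ̂_MAP = 0.5600

Prior: Beta(4, 11).
Data: 11 successes in 12 trials. The binomial likelihood contributes θ^11(1−θ)^1, so the posterior is Beta(4+11, 11+1) = Beta(15, 12).
For Beta(a, b) with a, b > 1 the mode is (a−1)/(a+b−2) = 14/25 ≈ 0.5600.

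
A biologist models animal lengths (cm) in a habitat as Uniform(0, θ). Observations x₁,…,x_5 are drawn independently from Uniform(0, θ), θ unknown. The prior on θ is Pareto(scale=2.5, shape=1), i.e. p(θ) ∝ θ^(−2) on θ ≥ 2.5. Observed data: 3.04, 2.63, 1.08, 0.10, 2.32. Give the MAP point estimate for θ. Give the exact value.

θ̂_MAP = 3.04

The Uniform(0, θ) likelihood is θ^(−n) for θ ≥ max(xᵢ), zero otherwise. Here max(xᵢ) = 3.04.
Posterior ∝ θ^(−2) · θ^(−5) = θ^(−7) on θ ≥ max(2.5, 3.04) = 3.04.
This density is strictly decreasing in θ, so the posterior mode lies at the lower boundary of the support.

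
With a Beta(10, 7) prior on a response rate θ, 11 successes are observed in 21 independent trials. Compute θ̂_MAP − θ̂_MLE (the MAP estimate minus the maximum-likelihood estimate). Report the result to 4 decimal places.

MAP − MLE = 0.0317

Posterior is Beta(21, 17); MAP = (21−1)/(38−2) = 20/36 ≈ 0.55556.
MLE ignores the prior: θ̂_MLE = k/n = 11/21 ≈ 0.52381.
Difference = 20/36 − 11/21 = 2/63 ≈ 0.0317.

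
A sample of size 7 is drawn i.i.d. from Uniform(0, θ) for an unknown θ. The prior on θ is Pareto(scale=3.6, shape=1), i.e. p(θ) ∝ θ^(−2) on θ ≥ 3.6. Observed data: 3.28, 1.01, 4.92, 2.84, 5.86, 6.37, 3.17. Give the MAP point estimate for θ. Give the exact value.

The Uniform(0, θ) likelihood is θ^(−n) for θ ≥ max(xᵢ), zero otherwise. Here max(xᵢ) = 6.37.
Posterior ∝ θ^(−2) · θ^(−7) = θ^(−9) on θ ≥ max(3.6, 6.37) = 6.37.
This density is strictly decreasing in θ, so the posterior mode lies at the lower boundary of the support.

θ̂_MAP = 6.37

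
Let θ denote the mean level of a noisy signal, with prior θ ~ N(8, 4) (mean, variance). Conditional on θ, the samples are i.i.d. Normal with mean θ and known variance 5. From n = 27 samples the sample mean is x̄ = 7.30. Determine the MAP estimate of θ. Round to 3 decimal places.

n = 27, x̄ = 7.30.
For a Normal prior and Normal likelihood with known variance, the posterior is Normal; its mode equals its mean, the precision-weighted average.
Prior precision 1/σ₀² = 1/4 = 0.25; data precision n/σ² = 27/5 = 5.4.
θ̂ = (0.25·8 + 5.4·7.3) / (0.25 + 5.4) = 41.42/5.65 = 4142/565 ≈ 7.331.

θ̂_MAP = 7.331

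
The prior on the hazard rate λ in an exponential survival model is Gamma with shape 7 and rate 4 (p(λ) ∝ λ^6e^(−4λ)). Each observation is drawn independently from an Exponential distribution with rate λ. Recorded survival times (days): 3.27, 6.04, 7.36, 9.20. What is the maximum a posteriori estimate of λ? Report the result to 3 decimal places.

λ̂_MAP = 0.335

The Exponential(rate=λ) likelihood is ∝ λ^n e^(−λΣtᵢ). Here n = 4 and Σtᵢ = 3.27 + 6.04 + 7.36 + 9.20 = 25.87.
Posterior ∝ λ^6e^(−4λ) · λ^4e^(−25.87λ) = λ^10e^(−29.87λ), i.e. Gamma(11, 29.87).
Mode = (a−1)/b = 10/29.87 ≈ 0.335.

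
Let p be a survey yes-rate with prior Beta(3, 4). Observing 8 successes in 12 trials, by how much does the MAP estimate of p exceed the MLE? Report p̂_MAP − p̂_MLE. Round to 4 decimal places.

Posterior is Beta(11, 8); MAP = (11−1)/(19−2) = 10/17 ≈ 0.58824.
MLE ignores the prior: p̂_MLE = k/n = 8/12 ≈ 0.66667.
Difference = 10/17 − 8/12 = -4/51 ≈ -0.0784.

MAP − MLE = -0.0784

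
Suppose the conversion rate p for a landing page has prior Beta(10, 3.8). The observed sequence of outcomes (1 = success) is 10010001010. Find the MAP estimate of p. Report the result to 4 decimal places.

Prior: Beta(10, 3.8).
Data: 4 successes in 11 trials (from the sequence). The binomial likelihood contributes p^4(1−p)^7, so the posterior is Beta(10+4, 3.8+7) = Beta(14, 10.8).
For Beta(a, b) with a, b > 1 the mode is (a−1)/(a+b−2) = 13/22.8 ≈ 0.5702.

p̂_MAP = 0.5702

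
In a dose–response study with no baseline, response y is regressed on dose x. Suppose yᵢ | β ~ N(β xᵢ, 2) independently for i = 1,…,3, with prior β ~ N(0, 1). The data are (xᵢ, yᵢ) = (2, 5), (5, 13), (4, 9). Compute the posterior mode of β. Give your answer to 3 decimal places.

log p(β | y) = −Σ(yᵢ − βxᵢ)²/(2·2) − β²/(2·1) + const.
Setting the derivative to zero: Σxᵢ(yᵢ − βxᵢ)/2 − β/1 = 0, so β = Σxᵢyᵢ / (Σxᵢ² + σ²/τ²).
Σxᵢyᵢ = 2·5 + 5·13 + 4·9 = 111; Σxᵢ² = 45; σ²/τ² = 2.
β̂_MAP = 111 / (45 + 2) = 111/47 ≈ 2.362.

β̂_MAP = 2.362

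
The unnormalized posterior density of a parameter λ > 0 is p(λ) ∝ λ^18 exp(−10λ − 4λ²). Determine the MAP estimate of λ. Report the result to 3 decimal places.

ℓ'(λ) = 18/λ − 10 − 8λ. Setting this to zero and multiplying by λ: 8λ² + 10λ − 18 = 0.
λ = (−10 + √(10² + 4·8·18)) / (2·8) = (−10 + √676) / 16 = (−10 + 26)/16 = 1.
ℓ''(λ) = −18/λ² − 8 < 0, confirming a maximum.

λ̂_MAP = 1.000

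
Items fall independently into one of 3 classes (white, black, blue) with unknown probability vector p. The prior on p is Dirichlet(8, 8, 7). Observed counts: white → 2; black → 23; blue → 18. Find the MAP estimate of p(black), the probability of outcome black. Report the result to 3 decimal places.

MAP estimate of p(black) = 0.476

The posterior is Dirichlet(αᵢ + nᵢ) = Dirichlet(10, 31, 25).
For a Dirichlet(a₁,…,a_K) with all aᵢ > 1, the mode has j-th component (aⱼ − 1)/(Σaᵢ − K).
Here Σaᵢ = 66 and K = 3, so p(black) = (31 − 1)/(66 − 3) = 30/63 ≈ 0.476.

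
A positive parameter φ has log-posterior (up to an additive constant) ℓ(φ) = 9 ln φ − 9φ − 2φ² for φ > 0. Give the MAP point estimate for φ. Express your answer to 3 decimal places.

ℓ'(φ) = 9/φ − 9 − 4φ. Setting this to zero and multiplying by φ: 4φ² + 9φ − 9 = 0.
φ = (−9 + √(9² + 4·4·9)) / (2·4) = (−9 + √225) / 8 = (−9 + 15)/8 = 3/4.
ℓ''(φ) = −9/φ² − 4 < 0, confirming a maximum.

φ̂_MAP = 0.750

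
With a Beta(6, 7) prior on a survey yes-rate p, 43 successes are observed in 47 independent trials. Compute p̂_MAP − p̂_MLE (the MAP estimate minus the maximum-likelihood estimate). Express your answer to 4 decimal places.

MAP − MLE = -0.0873

Posterior is Beta(49, 11); MAP = (49−1)/(60−2) = 48/58 ≈ 0.82759.
MLE ignores the prior: p̂_MLE = k/n = 43/47 ≈ 0.91489.
Difference = 48/58 − 43/47 = -119/1363 ≈ -0.0873.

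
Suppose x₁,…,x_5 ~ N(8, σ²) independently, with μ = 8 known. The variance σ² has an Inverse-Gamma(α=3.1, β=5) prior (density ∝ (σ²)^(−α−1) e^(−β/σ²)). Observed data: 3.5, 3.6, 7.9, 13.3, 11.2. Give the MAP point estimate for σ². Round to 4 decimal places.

Sum of squared deviations about the known mean: SS = (3.5−8)² + (3.6−8)² + (7.9−8)² + (13.3−8)² + (11.2−8)² = 77.95.
The Normal likelihood contributes (σ²)^(−n/2) exp(−SS/(2σ²)), so the posterior is Inverse-Gamma(α + n/2, β + SS/2) = Inverse-Gamma(5.6, 43.975).
The mode of Inverse-Gamma(a, b) is b/(a+1) = 43.975/6.6 ≈ 6.6629.

σ̂²_MAP = 6.6629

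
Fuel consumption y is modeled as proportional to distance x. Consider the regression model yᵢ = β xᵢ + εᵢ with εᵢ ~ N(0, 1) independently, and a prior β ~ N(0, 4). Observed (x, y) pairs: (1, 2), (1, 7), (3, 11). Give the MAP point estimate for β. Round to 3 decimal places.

log p(β | y) = −Σ(yᵢ − βxᵢ)²/(2·1) − β²/(2·4) + const.
Setting the derivative to zero: Σxᵢ(yᵢ − βxᵢ)/1 − β/4 = 0, so β = Σxᵢyᵢ / (Σxᵢ² + σ²/τ²).
Σxᵢyᵢ = 1·2 + 1·7 + 3·11 = 42; Σxᵢ² = 11; σ²/τ² = 0.25.
β̂_MAP = 42 / (11 + 0.25) = 42/11.25 ≈ 3.733.

β̂_MAP = 3.733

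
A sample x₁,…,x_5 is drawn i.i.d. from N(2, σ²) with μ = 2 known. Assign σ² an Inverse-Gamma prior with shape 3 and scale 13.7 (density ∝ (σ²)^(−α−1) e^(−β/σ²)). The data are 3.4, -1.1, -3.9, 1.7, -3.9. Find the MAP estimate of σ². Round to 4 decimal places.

σ̂²_MAP = 8.3600

Sum of squared deviations about the known mean: SS = (3.4−2)² + (-1.1−2)² + (-3.9−2)² + (1.7−2)² + (-3.9−2)² = 81.28.
The Normal likelihood contributes (σ²)^(−n/2) exp(−SS/(2σ²)), so the posterior is Inverse-Gamma(α + n/2, β + SS/2) = Inverse-Gamma(5.5, 54.34).
The mode of Inverse-Gamma(a, b) is b/(a+1) = 54.34/6.5 ≈ 8.3600.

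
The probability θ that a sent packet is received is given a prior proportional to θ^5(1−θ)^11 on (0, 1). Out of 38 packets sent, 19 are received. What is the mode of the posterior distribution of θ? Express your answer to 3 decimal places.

θ̂_MAP = 0.444

The prior density ∝ θ^5(1−θ)^11 is the kernel of Beta(6, 12).
Data: 19 successes in 38 trials. The binomial likelihood contributes θ^19(1−θ)^19, so the posterior is Beta(6+19, 12+19) = Beta(25, 31).
For Beta(a, b) with a, b > 1 the mode is (a−1)/(a+b−2) = 24/54 ≈ 0.444.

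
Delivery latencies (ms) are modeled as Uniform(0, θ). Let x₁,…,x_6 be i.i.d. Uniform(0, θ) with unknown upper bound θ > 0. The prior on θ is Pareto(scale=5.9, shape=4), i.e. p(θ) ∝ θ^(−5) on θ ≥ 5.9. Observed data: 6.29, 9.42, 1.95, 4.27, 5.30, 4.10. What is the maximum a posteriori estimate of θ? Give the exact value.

The Uniform(0, θ) likelihood is θ^(−n) for θ ≥ max(xᵢ), zero otherwise. Here max(xᵢ) = 9.42.
Posterior ∝ θ^(−5) · θ^(−6) = θ^(−11) on θ ≥ max(5.9, 9.42) = 9.42.
This density is strictly decreasing in θ, so the posterior mode lies at the lower boundary of the support.

θ̂_MAP = 9.42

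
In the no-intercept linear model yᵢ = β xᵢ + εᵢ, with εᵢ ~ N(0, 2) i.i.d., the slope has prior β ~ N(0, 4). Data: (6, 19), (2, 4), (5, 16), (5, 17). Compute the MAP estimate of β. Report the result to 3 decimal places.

log p(β | y) = −Σ(yᵢ − βxᵢ)²/(2·2) − β²/(2·4) + const.
Setting the derivative to zero: Σxᵢ(yᵢ − βxᵢ)/2 − β/4 = 0, so β = Σxᵢyᵢ / (Σxᵢ² + σ²/τ²).
Σxᵢyᵢ = 6·19 + 2·4 + 5·16 + 5·17 = 287; Σxᵢ² = 90; σ²/τ² = 0.5.
β̂_MAP = 287 / (90 + 0.5) = 287/90.5 ≈ 3.171.

β̂_MAP = 3.171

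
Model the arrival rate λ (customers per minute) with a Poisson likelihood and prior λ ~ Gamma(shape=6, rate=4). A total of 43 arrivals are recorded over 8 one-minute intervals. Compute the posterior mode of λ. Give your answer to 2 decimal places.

Σxᵢ = 43, n = 8.
Posterior ∝ λ^5e^(−4λ) · λ^43e^(−8λ) = λ^48e^(−12λ), i.e. Gamma(shape=49, rate=12).
The mode of a Gamma(a, b) with a ≥ 1 (shape–rate) is (a−1)/b = 48/12 ≈ 4.00.

λ̂_MAP = 4.00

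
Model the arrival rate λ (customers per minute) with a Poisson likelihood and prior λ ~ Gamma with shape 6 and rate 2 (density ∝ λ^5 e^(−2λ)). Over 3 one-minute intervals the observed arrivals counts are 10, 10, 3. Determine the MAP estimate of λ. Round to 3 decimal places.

λ̂_MAP = 5.600

Σxᵢ = 10+10+3 = 23, with n = 3.
Posterior ∝ λ^5e^(−2λ) · λ^23e^(−3λ) = λ^28e^(−5λ), i.e. Gamma(shape=29, rate=5).
The mode of a Gamma(a, b) with a ≥ 1 (shape–rate) is (a−1)/b = 28/5 ≈ 5.600.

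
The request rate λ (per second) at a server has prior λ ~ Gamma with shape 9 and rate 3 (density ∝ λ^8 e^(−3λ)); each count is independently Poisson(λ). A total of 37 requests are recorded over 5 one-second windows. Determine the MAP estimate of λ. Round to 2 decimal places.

λ̂_MAP = 5.63

Σxᵢ = 37, n = 5.
Posterior ∝ λ^8e^(−3λ) · λ^37e^(−5λ) = λ^45e^(−8λ), i.e. Gamma(shape=46, rate=8).
The mode of a Gamma(a, b) with a ≥ 1 (shape–rate) is (a−1)/b = 45/8 ≈ 5.63.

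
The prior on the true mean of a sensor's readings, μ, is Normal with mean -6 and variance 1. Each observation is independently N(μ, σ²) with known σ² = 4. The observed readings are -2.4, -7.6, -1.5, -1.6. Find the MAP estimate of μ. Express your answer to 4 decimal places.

μ̂_MAP = -4.6375

n = 4; x̄ = ((-2.4) + (-7.6) + (-1.5) + (-1.6))/4 = -13.1/4 = -3.275.
For a Normal prior and Normal likelihood with known variance, the posterior is Normal; its mode equals its mean, the precision-weighted average.
Prior precision 1/σ₀² = 1/1 = 1; data precision n/σ² = 4/4 = 1.
μ̂ = (1·(-6) + 1·(-3.275)) / (1 + 1) = (-9.275)/2 = -4.6375.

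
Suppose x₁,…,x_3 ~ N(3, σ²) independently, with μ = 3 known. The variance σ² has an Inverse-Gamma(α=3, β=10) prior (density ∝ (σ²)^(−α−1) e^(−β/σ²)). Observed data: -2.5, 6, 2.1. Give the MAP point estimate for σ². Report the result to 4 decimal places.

σ̂²_MAP = 5.4600

Sum of squared deviations about the known mean: SS = (-2.5−3)² + (6−3)² + (2.1−3)² = 40.06.
The Normal likelihood contributes (σ²)^(−n/2) exp(−SS/(2σ²)), so the posterior is Inverse-Gamma(α + n/2, β + SS/2) = Inverse-Gamma(4.5, 30.03).
The mode of Inverse-Gamma(a, b) is b/(a+1) = 30.03/5.5 ≈ 5.4600.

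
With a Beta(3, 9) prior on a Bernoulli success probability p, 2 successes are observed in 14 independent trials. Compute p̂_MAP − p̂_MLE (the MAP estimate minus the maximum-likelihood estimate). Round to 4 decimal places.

MAP − MLE = 0.0238

Posterior is Beta(5, 21); MAP = (5−1)/(26−2) = 4/24 ≈ 0.16667.
MLE ignores the prior: p̂_MLE = k/n = 2/14 ≈ 0.14286.
Difference = 4/24 − 2/14 = 1/42 ≈ 0.0238.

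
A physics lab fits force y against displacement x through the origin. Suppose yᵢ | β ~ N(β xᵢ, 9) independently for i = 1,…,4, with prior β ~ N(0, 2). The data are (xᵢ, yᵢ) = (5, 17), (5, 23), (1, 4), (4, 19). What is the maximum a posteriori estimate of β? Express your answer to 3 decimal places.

log p(β | y) = −Σ(yᵢ − βxᵢ)²/(2·9) − β²/(2·2) + const.
Setting the derivative to zero: Σxᵢ(yᵢ − βxᵢ)/9 − β/2 = 0, so β = Σxᵢyᵢ / (Σxᵢ² + σ²/τ²).
Σxᵢyᵢ = 5·17 + 5·23 + 1·4 + 4·19 = 280; Σxᵢ² = 67; σ²/τ² = 4.5.
β̂_MAP = 280 / (67 + 4.5) = 280/71.5 ≈ 3.916.

β̂_MAP = 3.916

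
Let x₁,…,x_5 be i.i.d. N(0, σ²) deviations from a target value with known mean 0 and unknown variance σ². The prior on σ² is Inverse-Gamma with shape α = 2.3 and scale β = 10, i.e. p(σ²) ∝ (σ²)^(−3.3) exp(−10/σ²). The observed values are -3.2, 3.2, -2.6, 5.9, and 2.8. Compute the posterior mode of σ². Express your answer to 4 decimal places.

Sum of squared deviations about the known mean: SS = (-3.2−0)² + (3.2−0)² + (-2.6−0)² + (5.9−0)² + (2.8−0)² = 69.89.
The Normal likelihood contributes (σ²)^(−n/2) exp(−SS/(2σ²)), so the posterior is Inverse-Gamma(α + n/2, β + SS/2) = Inverse-Gamma(4.8, 44.945).
The mode of Inverse-Gamma(a, b) is b/(a+1) = 44.945/5.8 ≈ 7.7491.

σ̂²_MAP = 7.7491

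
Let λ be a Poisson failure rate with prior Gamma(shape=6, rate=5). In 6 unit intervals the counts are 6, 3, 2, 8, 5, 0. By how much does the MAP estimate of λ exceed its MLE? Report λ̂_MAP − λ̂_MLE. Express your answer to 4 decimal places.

Σxᵢ = 24. Posterior is Gamma(30, 11); MAP = (30−1)/11 = 29/11 ≈ 2.63636.
MLE = x̄ = 24/6 ≈ 4.00000.
Difference = 29/11 − 24/6 = -15/11 ≈ -1.3636.

MAP − MLE = -1.3636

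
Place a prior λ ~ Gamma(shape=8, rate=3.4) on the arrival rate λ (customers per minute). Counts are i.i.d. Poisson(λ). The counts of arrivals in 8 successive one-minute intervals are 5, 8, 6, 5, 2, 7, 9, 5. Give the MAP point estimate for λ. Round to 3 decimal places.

λ̂_MAP = 4.737

Σxᵢ = 5+8+6+5+2+7+9+5 = 47, with n = 8.
Posterior ∝ λ^7e^(−3.4λ) · λ^47e^(−8λ) = λ^54e^(−11.4λ), i.e. Gamma(shape=55, rate=11.4).
The mode of a Gamma(a, b) with a ≥ 1 (shape–rate) is (a−1)/b = 54/11.4 ≈ 4.737.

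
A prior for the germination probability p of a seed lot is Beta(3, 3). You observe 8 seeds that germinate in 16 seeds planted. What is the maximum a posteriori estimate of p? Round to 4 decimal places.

p̂_MAP = 0.5000

Prior: Beta(3, 3).
Data: 8 successes in 16 trials. The binomial likelihood contributes p^8(1−p)^8, so the posterior is Beta(3+8, 3+8) = Beta(11, 11).
For Beta(a, b) with a, b > 1 the mode is (a−1)/(a+b−2) = 10/20 ≈ 0.5000.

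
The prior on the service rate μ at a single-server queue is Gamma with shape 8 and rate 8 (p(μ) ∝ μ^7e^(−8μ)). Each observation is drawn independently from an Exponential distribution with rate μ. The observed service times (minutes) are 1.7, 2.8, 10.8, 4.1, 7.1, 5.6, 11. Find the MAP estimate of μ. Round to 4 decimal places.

μ̂_MAP = 0.2740

The Exponential(rate=μ) likelihood is ∝ μ^n e^(−μΣtᵢ). Here n = 7 and Σtᵢ = 1.7 + 2.8 + 10.8 + 4.1 + 7.1 + 5.6 + 11 = 43.1.
Posterior ∝ μ^7e^(−8μ) · μ^7e^(−43.1μ) = μ^14e^(−51.1μ), i.e. Gamma(15, 51.1).
Mode = (a−1)/b = 14/51.1 ≈ 0.2740.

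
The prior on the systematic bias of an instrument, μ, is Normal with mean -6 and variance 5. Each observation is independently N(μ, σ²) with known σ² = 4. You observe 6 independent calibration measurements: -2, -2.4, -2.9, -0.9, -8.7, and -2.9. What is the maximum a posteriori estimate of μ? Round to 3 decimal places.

n = 6; x̄ = ((-2) + (-2.4) + (-2.9) + (-0.9) + (-8.7) + (-2.9))/6 = -19.8/6 = -3.3.
For a Normal prior and Normal likelihood with known variance, the posterior is Normal; its mode equals its mean, the precision-weighted average.
Prior precision 1/σ₀² = 1/5 = 0.2; data precision n/σ² = 6/4 = 1.5.
μ̂ = (0.2·(-6) + 1.5·(-3.3)) / (0.2 + 1.5) = (-6.15)/1.7 = -123/34 ≈ -3.618.

μ̂_MAP = -3.618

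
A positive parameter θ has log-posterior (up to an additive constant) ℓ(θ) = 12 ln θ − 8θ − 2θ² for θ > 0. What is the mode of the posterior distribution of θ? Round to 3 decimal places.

ℓ'(θ) = 12/θ − 8 − 4θ. Setting this to zero and multiplying by θ: 4θ² + 8θ − 12 = 0.
θ = (−8 + √(8² + 4·4·12)) / (2·4) = (−8 + √256) / 8 = (−8 + 16)/8 = 1.
ℓ''(θ) = −12/θ² − 4 < 0, confirming a maximum.

θ̂_MAP = 1.000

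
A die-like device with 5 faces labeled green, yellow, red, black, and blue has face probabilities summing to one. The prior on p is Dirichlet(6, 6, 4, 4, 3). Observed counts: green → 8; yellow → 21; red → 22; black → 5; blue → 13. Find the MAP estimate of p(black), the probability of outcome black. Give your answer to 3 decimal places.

MAP estimate of p(black) = 0.092

The posterior is Dirichlet(αᵢ + nᵢ) = Dirichlet(14, 27, 26, 9, 16).
For a Dirichlet(a₁,…,a_K) with all aᵢ > 1, the mode has j-th component (aⱼ − 1)/(Σaᵢ − K).
Here Σaᵢ = 92 and K = 5, so p(black) = (9 − 1)/(92 − 5) = 8/87 ≈ 0.092.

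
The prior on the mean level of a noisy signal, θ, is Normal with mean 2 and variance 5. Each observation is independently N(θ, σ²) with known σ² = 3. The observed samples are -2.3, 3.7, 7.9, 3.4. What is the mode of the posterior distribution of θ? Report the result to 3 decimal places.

θ̂_MAP = 3.022

n = 4; x̄ = ((-2.3) + 3.7 + 7.9 + 3.4)/4 = 12.7/4 = 3.175.
For a Normal prior and Normal likelihood with known variance, the posterior is Normal; its mode equals its mean, the precision-weighted average.
Prior precision 1/σ₀² = 1/5 = 0.2; data precision n/σ² = 4/3.
θ̂ = (0.2·2 + (4/3)·3.175) / (0.2 + 4/3) = (139/30)/(23/15) = 139/46 ≈ 3.022.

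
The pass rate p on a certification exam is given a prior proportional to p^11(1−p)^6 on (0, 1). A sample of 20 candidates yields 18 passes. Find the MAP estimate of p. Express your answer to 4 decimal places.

p̂_MAP = 0.7838

The prior density ∝ p^11(1−p)^6 is the kernel of Beta(12, 7).
Data: 18 successes in 20 trials. The binomial likelihood contributes p^18(1−p)^2, so the posterior is Beta(12+18, 7+2) = Beta(30, 9).
For Beta(a, b) with a, b > 1 the mode is (a−1)/(a+b−2) = 29/37 ≈ 0.7838.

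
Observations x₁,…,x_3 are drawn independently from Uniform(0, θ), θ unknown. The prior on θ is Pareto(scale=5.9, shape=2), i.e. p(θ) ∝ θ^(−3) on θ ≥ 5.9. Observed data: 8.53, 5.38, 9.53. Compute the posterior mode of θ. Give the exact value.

θ̂_MAP = 9.53

The Uniform(0, θ) likelihood is θ^(−n) for θ ≥ max(xᵢ), zero otherwise. Here max(xᵢ) = 9.53.
Posterior ∝ θ^(−3) · θ^(−3) = θ^(−6) on θ ≥ max(5.9, 9.53) = 9.53.
This density is strictly decreasing in θ, so the posterior mode lies at the lower boundary of the support.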